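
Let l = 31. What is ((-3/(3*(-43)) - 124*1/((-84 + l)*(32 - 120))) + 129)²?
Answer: 41830302493225/2513819044 ≈ 16640.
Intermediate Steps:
((-3/(3*(-43)) - 124*1/((-84 + l)*(32 - 120))) + 129)² = ((-3/(3*(-43)) - 124*1/((-84 + 31)*(32 - 120))) + 129)² = ((-3/(-129) - 124/((-53*(-88)))) + 129)² = ((-3*(-1/129) - 124/4664) + 129)² = ((1/43 - 124*1/4664) + 129)² = ((1/43 - 31/1166) + 129)² = (-167/50138 + 129)² = (6467635/50138)² = 41830302493225/2513819044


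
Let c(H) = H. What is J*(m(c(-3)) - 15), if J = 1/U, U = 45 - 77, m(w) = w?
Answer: 9/16 ≈ 0.56250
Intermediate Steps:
U = -32
J = -1/32 (J = 1/(-32) = -1/32 ≈ -0.031250)
J*(m(c(-3)) - 15) = -(-3 - 15)/32 = -1/32*(-18) = 9/16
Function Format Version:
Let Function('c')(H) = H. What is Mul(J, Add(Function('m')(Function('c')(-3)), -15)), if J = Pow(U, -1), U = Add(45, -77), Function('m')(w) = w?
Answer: Rational(9, 16) ≈ 0.56250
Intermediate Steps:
U = -32
J = Rational(-1, 32) (J = Pow(-32, -1) = Rational(-1, 32) ≈ -0.031250)
Mul(J, Add(Function('m')(Function('c')(-3)), -15)) = Mul(Rational(-1, 32), Add(-3, -15)) = Mul(Rational(-1, 32), -18) = Rational(9, 16)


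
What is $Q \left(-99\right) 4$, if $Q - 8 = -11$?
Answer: $1188$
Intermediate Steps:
$Q = -3$ ($Q = 8 - 11 = -3$)
$Q \left(-99\right) 4 = \left(-3\right) \left(-99\right) 4 = 297 \cdot 4 = 1188$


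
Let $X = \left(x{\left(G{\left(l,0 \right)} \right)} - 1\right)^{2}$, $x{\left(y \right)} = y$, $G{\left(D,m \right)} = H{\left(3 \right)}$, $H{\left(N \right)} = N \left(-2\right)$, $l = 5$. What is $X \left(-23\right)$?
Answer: $-1127$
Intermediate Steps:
$H{\left(N \right)} = - 2 N$
$G{\left(D,m \right)} = -6$ ($G{\left(D,m \right)} = \left(-2\right) 3 = -6$)
$X = 49$ ($X = \left(-6 - 1\right)^{2} = \left(-7\right)^{2} = 49$)
$X \left(-23\right) = 49 \left(-23\right) = -1127$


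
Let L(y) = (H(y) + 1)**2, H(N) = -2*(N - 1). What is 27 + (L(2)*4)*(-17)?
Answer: -41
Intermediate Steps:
H(N) = 2 - 2*N (H(N) = -2*(-1 + N) = 2 - 2*N)
L(y) = (3 - 2*y)**2 (L(y) = ((2 - 2*y) + 1)**2 = (3 - 2*y)**2)
27 + (L(2)*4)*(-17) = 27 + ((-3 + 2*2)**2*4)*(-17) = 27 + ((-3 + 4)**2*4)*(-17) = 27 + (1**2*4)*(-17) = 27 + (1*4)*(-17) = 27 + 4*(-17) = 27 - 68 = -41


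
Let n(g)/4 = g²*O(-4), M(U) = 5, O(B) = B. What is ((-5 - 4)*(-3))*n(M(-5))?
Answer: -10800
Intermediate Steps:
n(g) = -16*g² (n(g) = 4*(g²*(-4)) = 4*(-4*g²) = -16*g²)
((-5 - 4)*(-3))*n(M(-5)) = ((-5 - 4)*(-3))*(-16*5²) = (-9*(-3))*(-16*25) = 27*(-400) = -10800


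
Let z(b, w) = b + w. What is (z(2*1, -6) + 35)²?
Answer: 961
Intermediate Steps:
(z(2*1, -6) + 35)² = ((2*1 - 6) + 35)² = ((2 - 6) + 35)² = (-4 + 35)² = 31² = 961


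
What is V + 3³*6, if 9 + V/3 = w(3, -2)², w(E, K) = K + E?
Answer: 138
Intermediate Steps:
w(E, K) = E + K
V = -24 (V = -27 + 3*(3 - 2)² = -27 + 3*1² = -27 + 3*1 = -27 + 3 = -24)
V + 3³*6 = -24 + 3³*6 = -24 + 27*6 = -24 + 162 = 138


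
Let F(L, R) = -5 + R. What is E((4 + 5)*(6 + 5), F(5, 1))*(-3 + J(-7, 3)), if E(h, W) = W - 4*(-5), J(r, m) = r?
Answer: -160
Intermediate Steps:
E(h, W) = 20 + W (E(h, W) = W + 20 = 20 + W)
E((4 + 5)*(6 + 5), F(5, 1))*(-3 + J(-7, 3)) = (20 + (-5 + 1))*(-3 - 7) = (20 - 4)*(-10) = 16*(-10) = -160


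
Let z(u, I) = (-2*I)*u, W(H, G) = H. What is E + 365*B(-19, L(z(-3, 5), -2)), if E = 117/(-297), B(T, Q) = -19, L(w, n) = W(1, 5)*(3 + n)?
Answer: -228868/33 ≈ -6935.4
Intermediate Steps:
z(u, I) = -2*I*u
L(w, n) = 3 + n (L(w, n) = 1*(3 + n) = 3 + n)
E = -13/33 (E = 117*(-1/297) = -13/33 ≈ -0.39394)
E + 365*B(-19, L(z(-3, 5), -2)) = -13/33 + 365*(-19) = -13/33 - 6935 = -228868/33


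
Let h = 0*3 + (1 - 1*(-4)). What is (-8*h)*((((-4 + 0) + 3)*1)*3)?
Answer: 120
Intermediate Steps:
h = 5 (h = 0 + (1 + 4) = 0 + 5 = 5)
(-8*h)*((((-4 + 0) + 3)*1)*3) = (-8*5)*((((-4 + 0) + 3)*1)*3) = -40*(-4 + 3)*1*3 = -40*(-1*1)*3 = -(-40)*3 = -40*(-3) = 120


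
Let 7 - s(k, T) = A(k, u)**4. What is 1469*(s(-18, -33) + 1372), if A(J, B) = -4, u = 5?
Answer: 1649687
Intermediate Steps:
s(k, T) = -249 (s(k, T) = 7 - 1*(-4)**4 = 7 - 1*256 = 7 - 256 = -249)
1469*(s(-18, -33) + 1372) = 1469*(-249 + 1372) = 1469*1123 = 1649687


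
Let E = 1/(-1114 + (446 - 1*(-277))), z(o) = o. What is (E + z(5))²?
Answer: 3818116/152881 ≈ 24.974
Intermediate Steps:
E = -1/391 (E = 1/(-1114 + (446 + 277)) = 1/(-1114 + 723) = 1/(-391) = -1/391 ≈ -0.0025575)
(E + z(5))² = (-1/391 + 5)² = (1954/391)² = 3818116/152881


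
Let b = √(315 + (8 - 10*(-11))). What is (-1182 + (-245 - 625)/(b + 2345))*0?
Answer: 0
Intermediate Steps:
b = √433 (b = √(315 + (8 + 110)) = √(315 + 118) = √433 ≈ 20.809)
(-1182 + (-245 - 625)/(b + 2345))*0 = (-1182 + (-245 - 625)/(√433 + 2345))*0 = (-1182 - 870/(2345 + √433))*0 = 0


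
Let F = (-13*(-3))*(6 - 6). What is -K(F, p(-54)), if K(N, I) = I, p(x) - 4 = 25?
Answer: -29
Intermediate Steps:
p(x) = 29 (p(x) = 4 + 25 = 29)
F = 0 (F = 39*0 = 0)
-K(F, p(-54)) = -1*29 = -29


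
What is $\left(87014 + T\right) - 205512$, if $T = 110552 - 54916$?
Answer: $-62862$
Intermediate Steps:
$T = 55636$
$\left(87014 + T\right) - 205512 = \left(87014 + 55636\right) - 205512 = 142650 - 205512 = -62862$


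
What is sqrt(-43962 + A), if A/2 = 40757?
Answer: 4*sqrt(2347) ≈ 193.78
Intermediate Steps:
A = 81514 (A = 2*40757 = 81514)
sqrt(-43962 + A) = sqrt(-43962 + 81514) = sqrt(37552) = 4*sqrt(2347)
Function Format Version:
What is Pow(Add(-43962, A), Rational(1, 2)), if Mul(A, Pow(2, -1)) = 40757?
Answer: Mul(4, Pow(2347, Rational(1, 2))) ≈ 193.78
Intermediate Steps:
A = 81514 (A = Mul(2, 40757) = 81514)
Pow(Add(-43962, A), Rational(1, 2)) = Pow(Add(-43962, 81514), Rational(1, 2)) = Pow(37552, Rational(1, 2)) = Mul(4, Pow(2347, Rational(1, 2)))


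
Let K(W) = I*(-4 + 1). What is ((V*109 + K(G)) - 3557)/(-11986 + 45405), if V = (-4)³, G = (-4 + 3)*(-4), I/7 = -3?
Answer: -10470/33419 ≈ -0.31329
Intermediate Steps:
I = -21 (I = 7*(-3) = -21)
G = 4 (G = -1*(-4) = 4)
V = -64
K(W) = 63 (K(W) = -21*(-4 + 1) = -21*(-3) = 63)
((V*109 + K(G)) - 3557)/(-11986 + 45405) = ((-64*109 + 63) - 3557)/(-11986 + 45405) = ((-6976 + 63) - 3557)/33419 = (-6913 - 3557)*(1/33419) = -10470*1/33419 = -10470/33419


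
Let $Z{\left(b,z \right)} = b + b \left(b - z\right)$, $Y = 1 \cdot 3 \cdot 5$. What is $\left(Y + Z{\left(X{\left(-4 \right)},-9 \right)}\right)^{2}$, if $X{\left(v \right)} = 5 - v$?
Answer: $34596$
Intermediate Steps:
$Y = 15$ ($Y = 3 \cdot 5 = 15$)
$\left(Y + Z{\left(X{\left(-4 \right)},-9 \right)}\right)^{2} = \left(15 + \left(5 - -4\right) \left(1 + \left(5 - -4\right) - -9\right)\right)^{2} = \left(15 + \left(5 + 4\right) \left(1 + \left(5 + 4\right) + 9\right)\right)^{2} = \left(15 + 9 \left(1 + 9 + 9\right)\right)^{2} = \left(15 + 9 \cdot 19\right)^{2} = \left(15 + 171\right)^{2} = 186^{2} = 34596$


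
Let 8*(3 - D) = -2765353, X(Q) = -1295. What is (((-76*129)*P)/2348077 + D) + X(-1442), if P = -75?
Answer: 340473575511/988664 ≈ 3.4438e+5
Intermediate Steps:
D = 2765377/8 (D = 3 - ⅛*(-2765353) = 3 + 2765353/8 = 2765377/8 ≈ 3.4567e+5)
(((-76*129)*P)/2348077 + D) + X(-1442) = ((-76*129*(-75))/2348077 + 2765377/8) - 1295 = (-9804*(-75)*(1/2348077) + 2765377/8) - 1295 = (735300*(1/2348077) + 2765377/8) - 1295 = (38700/123583 + 2765377/8) - 1295 = 341753895391/988664 - 1295 = 340473575511/988664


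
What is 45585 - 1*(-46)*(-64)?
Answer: 42641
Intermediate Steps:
45585 - 1*(-46)*(-64) = 45585 - (-46)*(-64) = 45585 - 1*2944 = 45585 - 2944 = 42641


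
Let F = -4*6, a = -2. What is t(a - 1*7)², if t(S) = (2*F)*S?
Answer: 186624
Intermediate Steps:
F = -24
t(S) = -48*S (t(S) = (2*(-24))*S = -48*S)
t(a - 1*7)² = (-48*(-2 - 1*7))² = (-48*(-2 - 7))² = (-48*(-9))² = 432² = 186624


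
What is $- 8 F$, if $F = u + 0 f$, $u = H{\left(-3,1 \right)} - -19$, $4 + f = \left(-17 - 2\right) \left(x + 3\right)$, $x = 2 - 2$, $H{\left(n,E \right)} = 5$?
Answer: $-192$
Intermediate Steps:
$x = 0$ ($x = 2 - 2 = 0$)
$f = -61$ ($f = -4 + \left(-17 - 2\right) \left(0 + 3\right) = -4 - 57 = -61$)
$u = 24$ ($u = 5 - -19 = 5 + 19 = 24$)
$F = 24$ ($F = 24 + 0 \left(-61\right) = 24 + 0 = 24$)
$- 8 F = \left(-8\right) 24 = -192$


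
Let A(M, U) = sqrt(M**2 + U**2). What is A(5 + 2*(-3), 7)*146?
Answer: 730*sqrt(2) ≈ 1032.4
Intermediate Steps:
A(5 + 2*(-3), 7)*146 = sqrt((5 + 2*(-3))**2 + 7**2)*146 = sqrt((5 - 6)**2 + 49)*146 = sqrt((-1)**2 + 49)*146 = sqrt(1 + 49)*146 = sqrt(50)*146 = (5*sqrt(2))*146 = 730*sqrt(2)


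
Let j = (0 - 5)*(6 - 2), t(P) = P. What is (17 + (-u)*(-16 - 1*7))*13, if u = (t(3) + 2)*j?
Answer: -29679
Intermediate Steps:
j = -20 (j = -5*4 = -20)
u = -100 (u = (3 + 2)*(-20) = 5*(-20) = -100)
(17 + (-u)*(-16 - 1*7))*13 = (17 + (-1*(-100))*(-16 - 1*7))*13 = (17 + 100*(-16 - 7))*13 = (17 + 100*(-23))*13 = (17 - 2300)*13 = -2283*13 = -29679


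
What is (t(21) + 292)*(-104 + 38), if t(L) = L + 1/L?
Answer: -144628/7 ≈ -20661.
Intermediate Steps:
(t(21) + 292)*(-104 + 38) = ((21 + 1/21) + 292)*(-104 + 38) = ((21 + 1/21) + 292)*(-66) = (442/21 + 292)*(-66) = (6574/21)*(-66) = -144628/7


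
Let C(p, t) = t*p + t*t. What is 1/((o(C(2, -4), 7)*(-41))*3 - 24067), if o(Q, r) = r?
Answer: -1/24928 ≈ -4.0116e-5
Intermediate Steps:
C(p, t) = t² + p*t (C(p, t) = p*t + t² = t² + p*t)
1/((o(C(2, -4), 7)*(-41))*3 - 24067) = 1/((7*(-41))*3 - 24067) = 1/(-287*3 - 24067) = 1/(-861 - 24067) = 1/(-24928) = -1/24928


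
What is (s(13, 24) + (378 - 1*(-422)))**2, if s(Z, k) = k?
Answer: 678976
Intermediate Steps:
(s(13, 24) + (378 - 1*(-422)))**2 = (24 + (378 - 1*(-422)))**2 = (24 + (378 + 422))**2 = (24 + 800)**2 = 824**2 = 678976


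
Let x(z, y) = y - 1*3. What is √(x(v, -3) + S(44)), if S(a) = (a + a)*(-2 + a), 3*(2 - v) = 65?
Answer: 3*√410 ≈ 60.745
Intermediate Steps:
v = -59/3 (v = 2 - ⅓*65 = 2 - 65/3 = -59/3 ≈ -19.667)
x(z, y) = -3 + y (x(z, y) = y - 3 = -3 + y)
S(a) = 2*a*(-2 + a) (S(a) = (2*a)*(-2 + a) = 2*a*(-2 + a))
√(x(v, -3) + S(44)) = √((-3 - 3) + 2*44*(-2 + 44)) = √(-6 + 2*44*42) = √(-6 + 3696) = √3690 = 3*√410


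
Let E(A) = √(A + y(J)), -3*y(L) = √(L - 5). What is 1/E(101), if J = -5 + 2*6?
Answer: √3/√(303 - √2) ≈ 0.099737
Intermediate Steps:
J = 7 (J = -5 + 12 = 7)
y(L) = -√(-5 + L)/3 (y(L) = -√(L - 5)/3 = -√(-5 + L)/3)
E(A) = √(A - √2/3) (E(A) = √(A - √(-5 + 7)/3) = √(A - √2/3))
1/E(101) = 1/(√(-3*√2 + 9*101)/3) = 1/(√(-3*√2 + 909)/3) = 1/(√(909 - 3*√2)/3) = 3/√(909 - 3*√2)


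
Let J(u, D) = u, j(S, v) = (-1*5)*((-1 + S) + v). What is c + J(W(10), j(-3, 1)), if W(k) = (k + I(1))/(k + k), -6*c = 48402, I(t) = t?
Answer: -161329/20 ≈ -8066.5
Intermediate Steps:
j(S, v) = 5 - 5*S - 5*v (j(S, v) = -5*(-1 + S + v) = 5 - 5*S - 5*v)
c = -8067 (c = -1/6*48402 = -8067)
W(k) = (1 + k)/(2*k) (W(k) = (k + 1)/(k + k) = (1 + k)/((2*k)) = (1 + k)*(1/(2*k)) = (1 + k)/(2*k))
c + J(W(10), j(-3, 1)) = -8067 + (1/2)*(1 + 10)/10 = -8067 + (1/2)*(1/10)*11 = -8067 + 11/20 = -161329/20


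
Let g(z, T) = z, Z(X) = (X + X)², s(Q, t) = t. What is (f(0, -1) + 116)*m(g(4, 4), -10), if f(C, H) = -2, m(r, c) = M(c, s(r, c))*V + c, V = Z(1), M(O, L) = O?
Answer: -5700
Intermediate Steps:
Z(X) = 4*X² (Z(X) = (2*X)² = 4*X²)
V = 4 (V = 4*1² = 4*1 = 4)
m(r, c) = 5*c (m(r, c) = c*4 + c = 4*c + c = 5*c)
(f(0, -1) + 116)*m(g(4, 4), -10) = (-2 + 116)*(5*(-10)) = 114*(-50) = -5700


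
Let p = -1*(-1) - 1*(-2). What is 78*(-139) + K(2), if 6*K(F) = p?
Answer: -21683/2 ≈ -10842.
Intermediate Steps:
p = 3 (p = 1 + 2 = 3)
K(F) = ½ (K(F) = (⅙)*3 = ½)
78*(-139) + K(2) = 78*(-139) + ½ = -10842 + ½ = -21683/2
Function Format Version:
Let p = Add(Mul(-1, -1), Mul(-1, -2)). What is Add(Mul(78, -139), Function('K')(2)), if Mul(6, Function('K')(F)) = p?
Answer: Rational(-21683, 2) ≈ -10842.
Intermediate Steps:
p = 3 (p = Add(1, 2) = 3)
Function('K')(F) = Rational(1, 2) (Function('K')(F) = Mul(Rational(1, 6), 3) = Rational(1, 2))
Add(Mul(78, -139), Function('K')(2)) = Add(Mul(78, -139), Rational(1, 2)) = Add(-10842, Rational(1, 2)) = Rational(-21683, 2)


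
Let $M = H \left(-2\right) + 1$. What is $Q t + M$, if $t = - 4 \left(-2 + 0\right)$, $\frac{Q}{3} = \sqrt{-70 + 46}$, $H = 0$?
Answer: $1 + 48 i \sqrt{6} \approx 1.0 + 117.58 i$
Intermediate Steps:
$Q = 6 i \sqrt{6}$ ($Q = 3 \sqrt{-70 + 46} = 3 \sqrt{-24} = 3 \cdot 2 i \sqrt{6} = 6 i \sqrt{6} \approx 14.697 i$)
$t = 8$ ($t = \left(-4\right) \left(-2\right) = 8$)
$M = 1$ ($M = 0 \left(-2\right) + 1 = 0 + 1 = 1$)
$Q t + M = 6 i \sqrt{6} \cdot 8 + 1 = 48 i \sqrt{6} + 1 = 1 + 48 i \sqrt{6}$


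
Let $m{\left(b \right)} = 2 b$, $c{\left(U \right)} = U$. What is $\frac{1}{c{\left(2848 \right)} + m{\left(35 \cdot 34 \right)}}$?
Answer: $\frac{1}{5228} \approx 0.00019128$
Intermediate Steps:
$\frac{1}{c{\left(2848 \right)} + m{\left(35 \cdot 34 \right)}} = \frac{1}{2848 + 2 \cdot 35 \cdot 34} = \frac{1}{2848 + 2 \cdot 1190} = \frac{1}{2848 + 2380} = \frac{1}{5228}$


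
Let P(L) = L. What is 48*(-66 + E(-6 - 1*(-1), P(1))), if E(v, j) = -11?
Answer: -3696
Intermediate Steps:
48*(-66 + E(-6 - 1*(-1), P(1))) = 48*(-66 - 11) = 48*(-77) = -3696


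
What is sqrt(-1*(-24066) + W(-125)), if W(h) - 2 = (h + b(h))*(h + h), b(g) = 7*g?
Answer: 6*sqrt(7613) ≈ 523.51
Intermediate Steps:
W(h) = 2 + 16*h**2 (W(h) = 2 + (h + 7*h)*(h + h) = 2 + (8*h)*(2*h) = 2 + 16*h**2)
sqrt(-1*(-24066) + W(-125)) = sqrt(-1*(-24066) + (2 + 16*(-125)**2)) = sqrt(24066 + (2 + 16*15625)) = sqrt(24066 + (2 + 250000)) = sqrt(24066 + 250002) = sqrt(274068) = 6*sqrt(7613)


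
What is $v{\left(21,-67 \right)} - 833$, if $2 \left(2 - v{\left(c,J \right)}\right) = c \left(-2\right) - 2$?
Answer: $-809$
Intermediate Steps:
$v{\left(c,J \right)} = 3 + c$ ($v{\left(c,J \right)} = 2 - \frac{c \left(-2\right) - 2}{2} = 2 - \frac{- 2 c - 2}{2} = 2 - \frac{-2 - 2 c}{2} = 2 + \left(1 + c\right) = 3 + c$)
$v{\left(21,-67 \right)} - 833 = \left(3 + 21\right) - 833 = 24 - 833 = -809$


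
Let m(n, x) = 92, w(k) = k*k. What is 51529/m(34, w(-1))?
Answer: 51529/92 ≈ 560.10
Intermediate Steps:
w(k) = k²
51529/m(34, w(-1)) = 51529/92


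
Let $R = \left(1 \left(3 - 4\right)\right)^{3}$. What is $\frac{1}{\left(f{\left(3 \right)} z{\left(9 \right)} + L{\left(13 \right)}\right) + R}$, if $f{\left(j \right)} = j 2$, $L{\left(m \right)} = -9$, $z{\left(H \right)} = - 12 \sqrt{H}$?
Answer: $- \frac{1}{226} \approx -0.0044248$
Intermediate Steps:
$f{\left(j \right)} = 2 j$
$R = -1$ ($R = \left(1 \left(-1\right)\right)^{3} = \left(-1\right)^{3} = -1$)
$\frac{1}{\left(f{\left(3 \right)} z{\left(9 \right)} + L{\left(13 \right)}\right) + R} = \frac{1}{\left(2 \cdot 3 \left(- 12 \sqrt{9}\right) - 9\right) - 1} = \frac{1}{\left(6 \left(\left(-12\right) 3\right) - 9\right) - 1} = \frac{1}{\left(6 \left(-36\right) - 9\right) - 1} = \frac{1}{\left(-216 - 9\right) - 1} = \frac{1}{-225 - 1} = \frac{1}{-226} = - \frac{1}{226}$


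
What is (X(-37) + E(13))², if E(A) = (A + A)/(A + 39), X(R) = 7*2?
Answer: 841/4 ≈ 210.25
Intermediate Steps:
X(R) = 14
E(A) = 2*A/(39 + A) (E(A) = (2*A)/(39 + A) = 2*A/(39 + A))
(X(-37) + E(13))² = (14 + 2*13/(39 + 13))² = (14 + 2*13/52)² = (14 + 2*13*(1/52))² = (14 + ½)² = (29/2)² = 841/4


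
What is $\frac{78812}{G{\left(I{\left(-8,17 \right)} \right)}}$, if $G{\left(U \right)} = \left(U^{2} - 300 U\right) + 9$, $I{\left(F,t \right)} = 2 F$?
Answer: $\frac{78812}{5065} \approx 15.56$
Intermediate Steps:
$G{\left(U \right)} = 9 + U^{2} - 300 U$
$\frac{78812}{G{\left(I{\left(-8,17 \right)} \right)}} = \frac{78812}{9 + \left(2 \left(-8\right)\right)^{2} - 300 \cdot 2 \left(-8\right)} = \frac{78812}{9 + \left(-16\right)^{2} - -4800} = \frac{78812}{9 + 256 + 4800} = \frac{78812}{5065}$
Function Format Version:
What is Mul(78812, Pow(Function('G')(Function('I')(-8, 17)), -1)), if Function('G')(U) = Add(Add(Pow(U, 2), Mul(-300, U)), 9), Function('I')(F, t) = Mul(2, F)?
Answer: Rational(78812, 5065) ≈ 15.560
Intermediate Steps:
Function('G')(U) = Add(9, Pow(U, 2), Mul(-300, U))
Mul(78812, Pow(Function('G')(Function('I')(-8, 17)), -1)) = Mul(78812, Pow(Add(9, Pow(Mul(2, -8), 2), Mul(-300, Mul(2, -8))), -1)) = Mul(78812, Pow(Add(9, Pow(-16, 2), Mul(-300, -16)), -1)) = Mul(78812, Pow(Add(9, 256, 4800), -1)) = Mul(78812, Pow(5065, -1)) = Mul(78812, Rational(1, 5065)) = Rational(78812, 5065)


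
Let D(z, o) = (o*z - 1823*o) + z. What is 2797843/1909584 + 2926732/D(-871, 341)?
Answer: -3016154014913/1755910227600 ≈ -1.7177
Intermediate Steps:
D(z, o) = z - 1823*o + o*z (D(z, o) = (-1823*o + o*z) + z = z - 1823*o + o*z)
2797843/1909584 + 2926732/D(-871, 341) = 2797843/1909584 + 2926732/(-871 - 1823*341 + 341*(-871)) = 2797843*(1/1909584) + 2926732/(-871 - 621643 - 297011) = 2797843/1909584 + 2926732/(-919525) = 2797843/1909584 + 2926732*(-1/919525) = 2797843/1909584 - 2926732/919525 = -3016154014913/1755910227600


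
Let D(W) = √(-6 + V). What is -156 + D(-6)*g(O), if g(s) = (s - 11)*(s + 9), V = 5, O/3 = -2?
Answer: -156 - 51*I ≈ -156.0 - 51.0*I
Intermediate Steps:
O = -6 (O = 3*(-2) = -6)
D(W) = I (D(W) = √(-6 + 5) = √(-1) = I)
g(s) = (-11 + s)*(9 + s)
-156 + D(-6)*g(O) = -156 + I*(-99 + (-6)² - 2*(-6)) = -156 + I*(-99 + 36 + 12) = -156 + I*(-51) = -156 - 51*I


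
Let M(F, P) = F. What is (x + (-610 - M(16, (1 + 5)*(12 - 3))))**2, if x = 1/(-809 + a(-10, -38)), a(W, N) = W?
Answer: 262856163025/670761 ≈ 3.9188e+5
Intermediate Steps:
x = -1/819 (x = 1/(-809 - 10) = 1/(-819) = -1/819 ≈ -0.0012210)
(x + (-610 - M(16, (1 + 5)*(12 - 3))))**2 = (-1/819 + (-610 - 1*16))**2 = (-1/819 + (-610 - 16))**2 = (-1/819 - 626)**2 = (-512695/819)**2 = 262856163025/670761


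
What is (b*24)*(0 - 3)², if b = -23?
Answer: -4968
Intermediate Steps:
(b*24)*(0 - 3)² = (-23*24)*(0 - 3)² = -552*(-3)² = -552*9 = -4968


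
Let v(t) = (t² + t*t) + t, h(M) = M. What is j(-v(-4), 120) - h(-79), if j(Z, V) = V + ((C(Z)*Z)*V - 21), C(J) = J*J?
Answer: -2634062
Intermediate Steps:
C(J) = J²
v(t) = t + 2*t² (v(t) = (t² + t²) + t = 2*t² + t = t + 2*t²)
j(Z, V) = -21 + V + V*Z³ (j(Z, V) = V + ((Z²*Z)*V - 21) = V + (Z³*V - 21) = V + (V*Z³ - 21) = V + (-21 + V*Z³) = -21 + V + V*Z³)
j(-v(-4), 120) - h(-79) = (-21 + 120 + 120*(-(-4)*(1 + 2*(-4)))³) - 1*(-79) = (-21 + 120 + 120*(-(-4)*(1 - 8))³) + 79 = (-21 + 120 + 120*(-(-4)*(-7))³) + 79 = (-21 + 120 + 120*(-1*28)³) + 79 = (-21 + 120 + 120*(-28)³) + 79 = (-21 + 120 + 120*(-21952)) + 79 = (-21 + 120 - 2634240) + 79 = -2634141 + 79 = -2634062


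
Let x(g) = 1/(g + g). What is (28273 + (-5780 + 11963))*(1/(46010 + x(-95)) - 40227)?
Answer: -12116809739144648/8741899 ≈ -1.3861e+9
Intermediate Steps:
x(g) = 1/(2*g)
(28273 + (-5780 + 11963))*(1/(46010 + x(-95)) - 40227) = (28273 + (-5780 + 11963))*(1/(46010 + (½)/(-95)) - 40227) = (28273 + 6183)*(1/(46010 + (½)*(-1/95)) - 40227) = 34456*(1/(46010 - 1/190) - 40227) = 34456*(1/(8741899/190) - 40227) = 34456*(190/8741899 - 40227) = 34456*(-351660370883/8741899) = -12116809739144648/8741899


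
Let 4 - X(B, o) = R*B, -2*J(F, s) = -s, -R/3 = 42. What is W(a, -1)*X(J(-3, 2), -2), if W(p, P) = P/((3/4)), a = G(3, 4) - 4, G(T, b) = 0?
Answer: -520/3 ≈ -173.33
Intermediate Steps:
R = -126 (R = -3*42 = -126)
J(F, s) = s/2 (J(F, s) = -(-1)*s/2 = s/2)
a = -4 (a = 0 - 4 = -4)
W(p, P) = 4*P/3 (W(p, P) = P/((3*(1/4))) = P/(3/4) = P*(4/3) = 4*P/3)
X(B, o) = 4 + 126*B (X(B, o) = 4 - (-126)*B = 4 + 126*B)
W(a, -1)*X(J(-3, 2), -2) = ((4/3)*(-1))*(4 + 126*((1/2)*2)) = -4*(4 + 126*1)/3 = -4*(4 + 126)/3 = -4/3*130 = -520/3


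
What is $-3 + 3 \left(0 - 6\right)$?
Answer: $-21$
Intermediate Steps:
$-3 + 3 \left(0 - 6\right) = -3 + 3 \left(-6\right) = -3 - 18 = -21$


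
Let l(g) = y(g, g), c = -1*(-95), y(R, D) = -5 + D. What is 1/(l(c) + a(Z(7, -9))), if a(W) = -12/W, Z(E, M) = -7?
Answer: 7/642 ≈ 0.010903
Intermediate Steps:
c = 95
l(g) = -5 + g
1/(l(c) + a(Z(7, -9))) = 1/((-5 + 95) - 12/(-7)) = 1/(90 - 12*(-⅐)) = 1/(90 + 12/7) = 1/(642/7) = 7/642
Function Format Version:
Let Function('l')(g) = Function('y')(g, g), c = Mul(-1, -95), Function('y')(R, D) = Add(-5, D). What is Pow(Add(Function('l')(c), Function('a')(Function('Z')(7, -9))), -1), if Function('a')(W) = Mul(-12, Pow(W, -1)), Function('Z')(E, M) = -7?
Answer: Rational(7, 642) ≈ 0.010903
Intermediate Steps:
c = 95
Function('l')(g) = Add(-5, g)
Pow(Add(Function('l')(c), Function('a')(Function('Z')(7, -9))), -1) = Pow(Add(Add(-5, 95), Mul(-12, Pow(-7, -1))), -1) = Pow(Add(90, Mul(-12, Rational(-1, 7))), -1) = Pow(Add(90, Rational(12, 7)), -1) = Pow(Rational(642, 7), -1) = Rational(7, 642)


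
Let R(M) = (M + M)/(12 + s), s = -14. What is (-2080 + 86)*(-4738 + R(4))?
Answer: 9455548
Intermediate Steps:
R(M) = -M (R(M) = (M + M)/(12 - 14) = (2*M)/(-2) = (2*M)*(-½) = -M)
(-2080 + 86)*(-4738 + R(4)) = (-2080 + 86)*(-4738 - 1*4) = -1994*(-4738 - 4) = -1994*(-4742) = 9455548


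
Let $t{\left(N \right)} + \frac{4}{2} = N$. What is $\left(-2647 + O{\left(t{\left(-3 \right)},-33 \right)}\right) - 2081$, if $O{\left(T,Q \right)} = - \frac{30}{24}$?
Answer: $- \frac{18917}{4} \approx -4729.3$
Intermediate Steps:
$t{\left(N \right)} = -2 + N$
$O{\left(T,Q \right)} = - \frac{5}{4}$ ($O{\left(T,Q \right)} = \left(-30\right) \frac{1}{24} = - \frac{5}{4}$)
$\left(-2647 + O{\left(t{\left(-3 \right)},-33 \right)}\right) - 2081 = \left(-2647 - \frac{5}{4}\right) - 2081 = - \frac{10593}{4} - 2081 = - \frac{18917}{4}$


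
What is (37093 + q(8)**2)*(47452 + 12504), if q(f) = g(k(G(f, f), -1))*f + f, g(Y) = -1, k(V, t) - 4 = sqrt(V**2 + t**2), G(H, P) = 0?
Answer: 2223947908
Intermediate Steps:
k(V, t) = 4 + sqrt(V**2 + t**2)
q(f) = 0 (q(f) = -f + f = 0)
(37093 + q(8)**2)*(47452 + 12504) = (37093 + 0**2)*(47452 + 12504) = (37093 + 0)*59956 = 37093*59956 = 2223947908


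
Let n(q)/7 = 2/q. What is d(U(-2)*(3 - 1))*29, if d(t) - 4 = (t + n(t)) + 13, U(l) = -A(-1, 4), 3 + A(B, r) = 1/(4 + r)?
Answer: 67193/92 ≈ 730.36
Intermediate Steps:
n(q) = 14/q (n(q) = 7*(2/q) = 14/q)
A(B, r) = -3 + 1/(4 + r)
U(l) = 23/8 (U(l) = -(-11 - 3*4)/(4 + 4) = -(-11 - 12)/8 = -(-23)/8 = -1*(-23/8) = 23/8)
d(t) = 17 + t + 14/t (d(t) = 4 + ((t + 14/t) + 13) = 4 + (13 + t + 14/t) = 17 + t + 14/t)
d(U(-2)*(3 - 1))*29 = (17 + 23*(3 - 1)/8 + 14/((23*(3 - 1)/8)))*29 = (17 + (23/8)*2 + 14/(((23/8)*2)))*29 = (17 + 23/4 + 14/(23/4))*29 = (17 + 23/4 + 14*(4/23))*29 = (17 + 23/4 + 56/23)*29 = (2317/92)*29 = 67193/92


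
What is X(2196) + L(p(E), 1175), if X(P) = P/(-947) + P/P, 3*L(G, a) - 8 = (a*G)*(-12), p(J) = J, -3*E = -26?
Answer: -115719571/2841 ≈ -40732.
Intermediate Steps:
E = 26/3 (E = -1/3*(-26) = 26/3 ≈ 8.6667)
L(G, a) = 8/3 - 4*G*a (L(G, a) = 8/3 + ((a*G)*(-12))/3 = 8/3 + ((G*a)*(-12))/3 = 8/3 + (-12*G*a)/3 = 8/3 - 4*G*a)
X(P) = 1 - P/947 (X(P) = P*(-1/947) + 1 = -P/947 + 1 = 1 - P/947)
X(2196) + L(p(E), 1175) = (1 - 1/947*2196) + (8/3 - 4*26/3*1175) = (1 - 2196/947) + (8/3 - 122200/3) = -1249/947 - 122192/3 = -115719571/2841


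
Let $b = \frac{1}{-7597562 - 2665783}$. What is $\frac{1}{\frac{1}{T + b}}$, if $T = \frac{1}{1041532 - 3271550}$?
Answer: $- \frac{12493363}{22887444090210} \approx -5.4586 \cdot 10^{-7}$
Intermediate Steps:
$b = - \frac{1}{10263345}$ ($b = \frac{1}{-10263345} = - \frac{1}{10263345} \approx -9.7434 \cdot 10^{-8}$)
$T = - \frac{1}{2230018}$ ($T = \frac{1}{-2230018} = - \frac{1}{2230018} \approx -4.4843 \cdot 10^{-7}$)
$\frac{1}{\frac{1}{T + b}} = \frac{1}{\frac{1}{- \frac{1}{2230018} - \frac{1}{10263345}}} = \frac{1}{\frac{1}{- \frac{12493363}{22887444090210}}} = \frac{1}{- \frac{22887444090210}{12493363}} = - \frac{12493363}{22887444090210}$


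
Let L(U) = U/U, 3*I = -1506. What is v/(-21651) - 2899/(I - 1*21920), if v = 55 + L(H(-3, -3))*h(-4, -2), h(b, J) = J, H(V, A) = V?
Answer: 6841987/53939858 ≈ 0.12684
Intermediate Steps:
I = -502 (I = (1/3)*(-1506) = -502)
L(U) = 1
v = 53 (v = 55 + 1*(-2) = 55 - 2 = 53)
v/(-21651) - 2899/(I - 1*21920) = 53/(-21651) - 2899/(-502 - 1*21920) = 53*(-1/21651) - 2899/(-502 - 21920) = -53/21651 - 2899/(-22422) = -53/21651 - 2899*(-1/22422) = -53/21651 + 2899/22422 = 6841987/53939858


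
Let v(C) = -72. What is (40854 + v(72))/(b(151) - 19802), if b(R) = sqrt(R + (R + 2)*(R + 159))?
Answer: -269188388/130690541 - 13594*sqrt(47581)/130690541 ≈ -2.0824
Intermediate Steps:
b(R) = sqrt(R + (2 + R)*(159 + R))
(40854 + v(72))/(b(151) - 19802) = (40854 - 72)/(sqrt(318 + 151**2 + 162*151) - 19802) = 40782/(sqrt(318 + 22801 + 24462) - 19802) = 40782/(sqrt(47581) - 19802) = 40782/(-19802 + sqrt(47581))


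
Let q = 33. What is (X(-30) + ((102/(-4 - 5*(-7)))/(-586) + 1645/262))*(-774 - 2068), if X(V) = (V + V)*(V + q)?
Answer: 587478498047/1189873 ≈ 4.9373e+5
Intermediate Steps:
X(V) = 2*V*(33 + V) (X(V) = (V + V)*(V + 33) = (2*V)*(33 + V) = 2*V*(33 + V))
(X(-30) + ((102/(-4 - 5*(-7)))/(-586) + 1645/262))*(-774 - 2068) = (2*(-30)*(33 - 30) + ((102/(-4 - 5*(-7)))/(-586) + 1645/262))*(-774 - 2068) = (2*(-30)*3 + ((102/(-4 + 35))*(-1/586) + 1645*(1/262)))*(-2842) = (-180 + ((102/31)*(-1/586) + 1645/262))*(-2842) = (-180 + (-51/9083 + 1645/262))*(-2842) = (-180 + 14928173/2379746)*(-2842) = -413426107/2379746*(-2842) = 587478498047/1189873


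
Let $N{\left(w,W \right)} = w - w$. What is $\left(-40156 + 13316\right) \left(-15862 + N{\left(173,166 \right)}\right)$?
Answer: $425736080$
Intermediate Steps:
$N{\left(w,W \right)} = 0$
$\left(-40156 + 13316\right) \left(-15862 + N{\left(173,166 \right)}\right) = \left(-40156 + 13316\right) \left(-15862 + 0\right) = \left(-26840\right) \left(-15862\right) = 425736080$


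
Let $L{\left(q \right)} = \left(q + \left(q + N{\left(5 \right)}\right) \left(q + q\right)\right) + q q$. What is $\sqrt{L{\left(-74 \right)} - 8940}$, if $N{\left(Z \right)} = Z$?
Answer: $\sqrt{6674} \approx 81.695$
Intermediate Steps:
$L{\left(q \right)} = q + q^{2} + 2 q \left(5 + q\right)$ ($L{\left(q \right)} = \left(q + \left(q + 5\right) \left(q + q\right)\right) + q q = \left(q + \left(5 + q\right) 2 q\right) + q^{2} = \left(q + 2 q \left(5 + q\right)\right) + q^{2} = q + q^{2} + 2 q \left(5 + q\right)$)
$\sqrt{L{\left(-74 \right)} - 8940} = \sqrt{- 74 \left(11 + 3 \left(-74\right)\right) - 8940} = \sqrt{- 74 \left(11 - 222\right) - 8940} = \sqrt{\left(-74\right) \left(-211\right) - 8940} = \sqrt{15614 - 8940} = \sqrt{6674}$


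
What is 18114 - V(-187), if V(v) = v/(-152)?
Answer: 2753141/152 ≈ 18113.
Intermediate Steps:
V(v) = -v/152 (V(v) = v*(-1/152) = -v/152)
18114 - V(-187) = 18114 - (-1)*(-187)/152 = 18114 - 1*187/152 = 18114 - 187/152 = 2753141/152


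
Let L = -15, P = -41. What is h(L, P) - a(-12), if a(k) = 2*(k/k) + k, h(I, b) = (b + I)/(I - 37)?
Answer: 144/13 ≈ 11.077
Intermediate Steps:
h(I, b) = (I + b)/(-37 + I)
a(k) = 2 + k (a(k) = 2*1 + k = 2 + k)
h(L, P) - a(-12) = (-15 - 41)/(-37 - 15) - (2 - 12) = -56/(-52) - 1*(-10) = -1/52*(-56) + 10 = 14/13 + 10 = 144/13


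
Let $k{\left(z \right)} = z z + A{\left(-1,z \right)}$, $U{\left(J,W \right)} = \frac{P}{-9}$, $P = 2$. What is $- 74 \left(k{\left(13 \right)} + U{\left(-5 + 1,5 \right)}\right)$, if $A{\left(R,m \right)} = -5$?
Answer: $- \frac{109076}{9} \approx -12120.0$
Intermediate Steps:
$U{\left(J,W \right)} = - \frac{2}{9}$ ($U{\left(J,W \right)} = \frac{2}{-9} = 2 \left(- \frac{1}{9}\right) = - \frac{2}{9}$)
$k{\left(z \right)} = -5 + z^{2}$ ($k{\left(z \right)} = z z - 5 = z^{2} - 5 = -5 + z^{2}$)
$- 74 \left(k{\left(13 \right)} + U{\left(-5 + 1,5 \right)}\right) = - 74 \left(\left(-5 + 13^{2}\right) - \frac{2}{9}\right) = - 74 \left(\left(-5 + 169\right) - \frac{2}{9}\right) = - 74 \left(164 - \frac{2}{9}\right) = \left(-74\right) \frac{1474}{9} = - \frac{109076}{9}$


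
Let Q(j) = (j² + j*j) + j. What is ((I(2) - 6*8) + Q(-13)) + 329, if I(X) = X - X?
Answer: 606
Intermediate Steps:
I(X) = 0
Q(j) = j + 2*j² (Q(j) = (j² + j²) + j = 2*j² + j = j + 2*j²)
((I(2) - 6*8) + Q(-13)) + 329 = ((0 - 6*8) - 13*(1 + 2*(-13))) + 329 = ((0 - 48) - 13*(1 - 26)) + 329 = (-48 - 13*(-25)) + 329 = (-48 + 325) + 329 = 277 + 329 = 606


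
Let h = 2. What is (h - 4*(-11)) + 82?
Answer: 128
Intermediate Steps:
(h - 4*(-11)) + 82 = (2 - 4*(-11)) + 82 = (2 + 44) + 82 = 46 + 82 = 128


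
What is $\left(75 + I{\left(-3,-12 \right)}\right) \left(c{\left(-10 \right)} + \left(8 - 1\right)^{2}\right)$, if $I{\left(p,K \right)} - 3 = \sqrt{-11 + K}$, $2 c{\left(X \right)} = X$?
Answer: $3432 + 44 i \sqrt{23} \approx 3432.0 + 211.02 i$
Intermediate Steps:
$c{\left(X \right)} = \frac{X}{2}$
$I{\left(p,K \right)} = 3 + \sqrt{-11 + K}$
$\left(75 + I{\left(-3,-12 \right)}\right) \left(c{\left(-10 \right)} + \left(8 - 1\right)^{2}\right) = \left(75 + \left(3 + \sqrt{-11 - 12}\right)\right) \left(\frac{1}{2} \left(-10\right) + \left(8 - 1\right)^{2}\right) = \left(75 + \left(3 + \sqrt{-23}\right)\right) \left(-5 + 7^{2}\right) = \left(75 + \left(3 + i \sqrt{23}\right)\right) \left(-5 + 49\right) = \left(78 + i \sqrt{23}\right) 44 = 3432 + 44 i \sqrt{23}$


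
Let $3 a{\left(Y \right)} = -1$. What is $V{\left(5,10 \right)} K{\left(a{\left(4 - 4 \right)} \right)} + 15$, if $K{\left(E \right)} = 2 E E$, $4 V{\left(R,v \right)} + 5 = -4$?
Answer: $\frac{29}{2} \approx 14.5$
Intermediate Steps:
$V{\left(R,v \right)} = - \frac{9}{4}$ ($V{\left(R,v \right)} = - \frac{5}{4} + \frac{1}{4} \left(-4\right) = - \frac{5}{4} - 1 = - \frac{9}{4}$)
$a{\left(Y \right)} = - \frac{1}{3}$ ($a{\left(Y \right)} = \frac{1}{3} \left(-1\right) = - \frac{1}{3}$)
$K{\left(E \right)} = 2 E^{2}$
$V{\left(5,10 \right)} K{\left(a{\left(4 - 4 \right)} \right)} + 15 = - \frac{9 \cdot 2 \left(- \frac{1}{3}\right)^{2}}{4} + 15 = - \frac{9 \cdot 2 \cdot \frac{1}{9}}{4} + 15 = \left(- \frac{9}{4}\right) \frac{2}{9} + 15 = - \frac{1}{2} + 15 = \frac{29}{2}$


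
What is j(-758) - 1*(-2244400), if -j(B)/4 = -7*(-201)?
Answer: 2238772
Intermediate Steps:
j(B) = -5628 (j(B) = -(-28)*(-201) = -4*1407 = -5628)
j(-758) - 1*(-2244400) = -5628 - 1*(-2244400) = -5628 + 2244400 = 2238772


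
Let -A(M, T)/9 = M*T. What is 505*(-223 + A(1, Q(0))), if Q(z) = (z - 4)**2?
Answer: -185335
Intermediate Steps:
Q(z) = (-4 + z)**2
A(M, T) = -9*M*T
505*(-223 + A(1, Q(0))) = 505*(-223 - 9*1*(-4 + 0)**2) = 505*(-223 - 9*1*(-4)**2) = 505*(-223 - 9*1*16) = 505*(-223 - 144) = 505*(-367) = -185335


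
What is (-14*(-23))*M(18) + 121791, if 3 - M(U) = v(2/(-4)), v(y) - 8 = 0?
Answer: 120181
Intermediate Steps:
v(y) = 8 (v(y) = 8 + 0 = 8)
M(U) = -5 (M(U) = 3 - 1*8 = 3 - 8 = -5)
(-14*(-23))*M(18) + 121791 = -14*(-23)*(-5) + 121791 = 322*(-5) + 121791 = -1610 + 121791 = 120181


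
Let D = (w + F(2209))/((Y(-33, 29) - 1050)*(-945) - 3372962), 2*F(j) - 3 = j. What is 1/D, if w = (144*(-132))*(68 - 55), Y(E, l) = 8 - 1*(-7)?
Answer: 2394887/245998 ≈ 9.7354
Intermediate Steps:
Y(E, l) = 15 (Y(E, l) = 8 + 7 = 15)
F(j) = 3/2 + j/2
w = -247104 (w = -19008*13 = -247104)
D = 245998/2394887 (D = (-247104 + (3/2 + (1/2)*2209))/((15 - 1050)*(-945) - 3372962) = (-247104 + (3/2 + 2209/2))/(-1035*(-945) - 3372962) = (-247104 + 1106)/(978075 - 3372962) = -245998/(-2394887) = -245998*(-1/2394887) = 245998/2394887 ≈ 0.10272)
1/D = 1/(245998/2394887) = 2394887/245998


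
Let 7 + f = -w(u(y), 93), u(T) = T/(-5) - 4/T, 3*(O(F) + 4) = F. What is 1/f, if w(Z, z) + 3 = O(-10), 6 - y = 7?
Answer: 3/10 ≈ 0.30000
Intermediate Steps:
y = -1 (y = 6 - 1*7 = 6 - 7 = -1)
O(F) = -4 + F/3
u(T) = -4/T - T/5 (u(T) = T*(-1/5) - 4/T = -T/5 - 4/T = -4/T - T/5)
w(Z, z) = -31/3 (w(Z, z) = -3 + (-4 + (1/3)*(-10)) = -3 + (-4 - 10/3) = -3 - 22/3 = -31/3)
f = 10/3 (f = -7 - 1*(-31/3) = -7 + 31/3 = 10/3 ≈ 3.3333)
1/f = 1/(10/3) = 3/10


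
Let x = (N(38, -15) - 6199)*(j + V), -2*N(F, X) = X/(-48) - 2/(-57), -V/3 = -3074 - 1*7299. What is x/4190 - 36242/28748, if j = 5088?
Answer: -980816579817539/18309026240 ≈ -53570.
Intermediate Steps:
V = 31119 (V = -3*(-3074 - 1*7299) = -3*(-3074 - 7299) = -3*(-10373) = 31119)
N(F, X) = -1/57 + X/96 (N(F, X) = -(X/(-48) - 2/(-57))/2 = -(X*(-1/48) - 2*(-1/57))/2 = -(-X/48 + 2/57)/2 = -(2/57 - X/48)/2 = -1/57 + X/96)
x = -136467719217/608 (x = ((-1/57 + (1/96)*(-15)) - 6199)*(5088 + 31119) = ((-1/57 - 5/32) - 6199)*36207 = (-317/1824 - 6199)*36207 = -11307293/1824*36207 = -136467719217/608 ≈ -2.2445e+8)
x/4190 - 36242/28748 = -136467719217/608/4190 - 36242/28748 = -136467719217/608*1/4190 - 36242*1/28748 = -136467719217/2547520 - 18121/14374 = -980816579817539/18309026240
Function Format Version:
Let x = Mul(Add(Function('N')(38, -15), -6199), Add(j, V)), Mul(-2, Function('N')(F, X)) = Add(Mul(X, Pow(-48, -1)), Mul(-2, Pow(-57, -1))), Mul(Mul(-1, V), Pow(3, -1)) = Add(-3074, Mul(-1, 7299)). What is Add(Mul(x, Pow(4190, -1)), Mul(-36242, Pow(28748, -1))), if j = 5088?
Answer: Rational(-980816579817539, 18309026240) ≈ -53570.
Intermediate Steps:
V = 31119 (V = Mul(-3, Add(-3074, Mul(-1, 7299))) = Mul(-3, Add(-3074, -7299)) = Mul(-3, -10373) = 31119)
Function('N')(F, X) = Add(Rational(-1, 57), Mul(Rational(1, 96), X)) (Function('N')(F, X) = Mul(Rational(-1, 2), Add(Mul(X, Pow(-48, -1)), Mul(-2, Pow(-57, -1)))) = Mul(Rational(-1, 2), Add(Mul(X, Rational(-1, 48)), Mul(-2, Rational(-1, 57)))) = Mul(Rational(-1, 2), Add(Mul(Rational(-1, 48), X), Rational(2, 57))) = Mul(Rational(-1, 2), Add(Rational(2, 57), Mul(Rational(-1, 48), X))) = Add(Rational(-1, 57), Mul(Rational(1, 96), X)))
x = Rational(-136467719217, 608) (x = Mul(Add(Add(Rational(-1, 57), Mul(Rational(1, 96), -15)), -6199), Add(5088, 31119)) = Mul(Add(Add(Rational(-1, 57), Rational(-5, 32)), -6199), 36207) = Mul(Add(Rational(-317, 1824), -6199), 36207) = Mul(Rational(-11307293, 1824), 36207) = Rational(-136467719217, 608) ≈ -2.2445e+8)
Add(Mul(x, Pow(4190, -1)), Mul(-36242, Pow(28748, -1))) = Add(Mul(Rational(-136467719217, 608), Pow(4190, -1)), Mul(-36242, Pow(28748, -1))) = Add(Mul(Rational(-136467719217, 608), Rational(1, 4190)), Mul(-36242, Rational(1, 28748))) = Add(Rational(-136467719217, 2547520), Rational(-18121, 14374)) = Rational(-980816579817539, 18309026240)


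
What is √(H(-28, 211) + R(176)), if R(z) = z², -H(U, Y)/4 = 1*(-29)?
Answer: 2*√7773 ≈ 176.33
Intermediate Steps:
H(U, Y) = 116 (H(U, Y) = -4*(-29) = 116)
√(H(-28, 211) + R(176)) = √(116 + 176²) = √(116 + 30976) = √31092 = 2*√7773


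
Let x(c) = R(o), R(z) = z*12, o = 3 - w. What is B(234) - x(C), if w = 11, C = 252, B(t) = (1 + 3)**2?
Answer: 112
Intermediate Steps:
B(t) = 16 (B(t) = 4**2 = 16)
o = -8 (o = 3 - 1*11 = 3 - 11 = -8)
R(z) = 12*z
x(c) = -96 (x(c) = 12*(-8) = -96)
B(234) - x(C) = 16 - 1*(-96) = 16 + 96 = 112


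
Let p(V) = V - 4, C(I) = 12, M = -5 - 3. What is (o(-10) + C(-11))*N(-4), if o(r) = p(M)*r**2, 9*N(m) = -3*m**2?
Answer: 6336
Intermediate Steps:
N(m) = -m**2/3 (N(m) = (-3*m**2)/9 = -m**2/3)
M = -8
p(V) = -4 + V
o(r) = -12*r**2 (o(r) = (-4 - 8)*r**2 = -12*r**2)
(o(-10) + C(-11))*N(-4) = (-12*(-10)**2 + 12)*(-1/3*(-4)**2) = (-12*100 + 12)*(-1/3*16) = (-1200 + 12)*(-16/3) = -1188*(-16/3) = 6336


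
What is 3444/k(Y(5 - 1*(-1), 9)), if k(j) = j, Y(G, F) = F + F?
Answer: 574/3 ≈ 191.33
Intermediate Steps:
Y(G, F) = 2*F
3444/k(Y(5 - 1*(-1), 9)) = 3444/((2*9)) = 3444/18 = 3444*(1/18) = 574/3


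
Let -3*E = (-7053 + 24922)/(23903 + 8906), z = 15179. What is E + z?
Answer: 1494005564/98427 ≈ 15179.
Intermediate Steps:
E = -17869/98427 (E = -(-7053 + 24922)/(3*(23903 + 8906)) = -17869/(3*32809) = -⅓*17869/32809 = -17869/98427 ≈ -0.18155)
E + z = -17869/98427 + 15179 = 1494005564/98427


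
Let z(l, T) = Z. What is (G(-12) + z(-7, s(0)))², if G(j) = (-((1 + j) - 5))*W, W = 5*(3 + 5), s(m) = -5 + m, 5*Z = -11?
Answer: 10169721/25 ≈ 4.0679e+5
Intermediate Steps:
Z = -11/5 (Z = (⅕)*(-11) = -11/5 ≈ -2.2000)
W = 40 (W = 5*8 = 40)
z(l, T) = -11/5
G(j) = 160 - 40*j (G(j) = -((1 + j) - 5)*40 = -(-4 + j)*40 = (4 - j)*40 = 160 - 40*j)
(G(-12) + z(-7, s(0)))² = ((160 - 40*(-12)) - 11/5)² = ((160 + 480) - 11/5)² = (640 - 11/5)² = (3189/5)² = 10169721/25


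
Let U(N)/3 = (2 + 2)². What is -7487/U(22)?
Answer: -7487/48 ≈ -155.98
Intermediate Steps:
U(N) = 48 (U(N) = 3*(2 + 2)² = 3*4² = 3*16 = 48)
-7487/U(22) = -7487/48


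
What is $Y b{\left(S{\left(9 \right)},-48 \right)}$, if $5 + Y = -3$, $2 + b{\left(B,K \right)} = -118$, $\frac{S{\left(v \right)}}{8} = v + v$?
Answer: $960$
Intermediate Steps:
$S{\left(v \right)} = 16 v$ ($S{\left(v \right)} = 8 \left(v + v\right) = 8 \cdot 2 v = 16 v$)
$b{\left(B,K \right)} = -120$ ($b{\left(B,K \right)} = -2 - 118 = -120$)
$Y = -8$ ($Y = -5 - 3 = -8$)
$Y b{\left(S{\left(9 \right)},-48 \right)} = \left(-8\right) \left(-120\right) = 960$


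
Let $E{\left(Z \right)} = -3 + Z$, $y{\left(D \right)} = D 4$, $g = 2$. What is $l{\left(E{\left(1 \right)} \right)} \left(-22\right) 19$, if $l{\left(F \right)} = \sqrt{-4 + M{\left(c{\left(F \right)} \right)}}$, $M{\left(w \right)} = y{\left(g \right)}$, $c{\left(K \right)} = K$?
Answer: $-836$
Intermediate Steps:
$y{\left(D \right)} = 4 D$
$M{\left(w \right)} = 8$ ($M{\left(w \right)} = 4 \cdot 2 = 8$)
$l{\left(F \right)} = 2$ ($l{\left(F \right)} = \sqrt{-4 + 8} = \sqrt{4} = 2$)
$l{\left(E{\left(1 \right)} \right)} \left(-22\right) 19 = 2 \left(-22\right) 19 = \left(-44\right) 19 = -836$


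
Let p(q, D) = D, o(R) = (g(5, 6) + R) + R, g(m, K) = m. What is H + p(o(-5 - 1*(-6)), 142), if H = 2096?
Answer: 2238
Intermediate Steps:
o(R) = 5 + 2*R (o(R) = (5 + R) + R = 5 + 2*R)
H + p(o(-5 - 1*(-6)), 142) = 2096 + 142 = 2238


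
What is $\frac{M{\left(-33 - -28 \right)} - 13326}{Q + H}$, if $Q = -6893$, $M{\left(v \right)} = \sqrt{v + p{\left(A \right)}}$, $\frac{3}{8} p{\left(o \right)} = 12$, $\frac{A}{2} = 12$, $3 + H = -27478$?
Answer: $\frac{2221}{5729} - \frac{\sqrt{3}}{11458} \approx 0.38753$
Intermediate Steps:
$H = -27481$ ($H = -3 - 27478 = -27481$)
$A = 24$ ($A = 2 \cdot 12 = 24$)
$p{\left(o \right)} = 32$ ($p{\left(o \right)} = \frac{8}{3} \cdot 12 = 32$)
$M{\left(v \right)} = \sqrt{32 + v}$ ($M{\left(v \right)} = \sqrt{v + 32} = \sqrt{32 + v}$)
$\frac{M{\left(-33 - -28 \right)} - 13326}{Q + H} = \frac{\sqrt{32 - 5} - 13326}{-6893 - 27481} = \frac{\sqrt{32 + \left(-33 + 28\right)} - 13326}{-34374} = \left(\sqrt{32 - 5} - 13326\right) \left(- \frac{1}{34374}\right) = \left(\sqrt{27} - 13326\right) \left(- \frac{1}{34374}\right) = \left(3 \sqrt{3} - 13326\right) \left(- \frac{1}{34374}\right) = \left(-13326 + 3 \sqrt{3}\right) \left(- \frac{1}{34374}\right) = \frac{2221}{5729} - \frac{\sqrt{3}}{11458}$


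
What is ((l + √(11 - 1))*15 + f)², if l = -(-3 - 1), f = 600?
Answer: 437850 + 19800*√10 ≈ 5.0046e+5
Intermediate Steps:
l = 4 (l = -1*(-4) = 4)
((l + √(11 - 1))*15 + f)² = ((4 + √(11 - 1))*15 + 600)² = ((4 + √10)*15 + 600)² = ((60 + 15*√10) + 600)² = (660 + 15*√10)²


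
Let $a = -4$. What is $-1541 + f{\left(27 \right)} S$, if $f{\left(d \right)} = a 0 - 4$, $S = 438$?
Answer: $-3293$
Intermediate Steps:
$f{\left(d \right)} = -4$ ($f{\left(d \right)} = \left(-4\right) 0 - 4 = 0 - 4 = -4$)
$-1541 + f{\left(27 \right)} S = -1541 - 1752 = -3293$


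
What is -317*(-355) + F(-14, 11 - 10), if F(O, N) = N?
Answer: 112536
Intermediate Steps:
-317*(-355) + F(-14, 11 - 10) = -317*(-355) + (11 - 10) = 112535 + 1 = 112536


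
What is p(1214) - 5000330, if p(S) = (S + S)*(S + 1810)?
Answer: 2341942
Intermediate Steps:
p(S) = 2*S*(1810 + S) (p(S) = (2*S)*(1810 + S) = 2*S*(1810 + S))
p(1214) - 5000330 = 2*1214*(1810 + 1214) - 5000330 = 2*1214*3024 - 5000330 = 7342272 - 5000330 = 2341942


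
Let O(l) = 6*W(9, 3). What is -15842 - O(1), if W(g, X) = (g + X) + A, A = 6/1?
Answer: -15950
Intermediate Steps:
A = 6 (A = 6*1 = 6)
W(g, X) = 6 + X + g (W(g, X) = (g + X) + 6 = (X + g) + 6 = 6 + X + g)
O(l) = 108 (O(l) = 6*(6 + 3 + 9) = 6*18 = 108)
-15842 - O(1) = -15842 - 1*108 = -15842 - 108 = -15950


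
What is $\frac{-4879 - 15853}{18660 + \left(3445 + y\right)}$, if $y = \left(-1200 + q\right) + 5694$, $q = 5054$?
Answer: $- \frac{20732}{31653} \approx -0.65498$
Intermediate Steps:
$y = 9548$ ($y = \left(-1200 + 5054\right) + 5694 = 3854 + 5694 = 9548$)
$\frac{-4879 - 15853}{18660 + \left(3445 + y\right)} = \frac{-4879 - 15853}{18660 + \left(3445 + 9548\right)} = - \frac{20732}{18660 + 12993} = - \frac{20732}{31653}$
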